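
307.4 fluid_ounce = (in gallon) 2.402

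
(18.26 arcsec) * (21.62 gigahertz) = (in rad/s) 1.914e+06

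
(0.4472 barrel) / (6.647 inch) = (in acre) 0.0001041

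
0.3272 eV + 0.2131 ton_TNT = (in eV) 5.565e+27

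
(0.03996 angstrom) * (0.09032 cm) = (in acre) 8.918e-19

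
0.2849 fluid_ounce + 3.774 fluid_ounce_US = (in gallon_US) 0.03171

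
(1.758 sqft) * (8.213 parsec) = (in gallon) 1.093e+19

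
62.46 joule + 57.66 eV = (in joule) 62.46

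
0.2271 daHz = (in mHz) 2271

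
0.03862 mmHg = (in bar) 5.149e-05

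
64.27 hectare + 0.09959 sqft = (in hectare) 64.27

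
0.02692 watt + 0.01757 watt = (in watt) 0.04449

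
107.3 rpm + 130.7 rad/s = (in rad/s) 141.9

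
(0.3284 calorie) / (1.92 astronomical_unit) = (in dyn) 4.784e-07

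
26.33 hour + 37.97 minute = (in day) 1.123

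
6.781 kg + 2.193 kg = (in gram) 8974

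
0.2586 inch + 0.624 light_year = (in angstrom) 5.903e+25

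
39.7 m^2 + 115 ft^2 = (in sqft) 542.3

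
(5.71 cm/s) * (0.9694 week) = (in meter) 3.348e+04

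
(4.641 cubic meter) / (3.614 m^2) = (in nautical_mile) 0.0006934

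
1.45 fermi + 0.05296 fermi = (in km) 1.503e-18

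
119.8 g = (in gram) 119.8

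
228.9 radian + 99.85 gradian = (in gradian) 1.467e+04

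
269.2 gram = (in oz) 9.496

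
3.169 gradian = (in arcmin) 171.1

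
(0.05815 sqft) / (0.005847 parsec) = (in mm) 2.994e-14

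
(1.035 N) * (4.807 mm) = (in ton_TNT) 1.189e-12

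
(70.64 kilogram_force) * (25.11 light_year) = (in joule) 1.646e+20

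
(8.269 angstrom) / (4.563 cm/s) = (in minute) 3.02e-10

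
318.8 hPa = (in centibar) 31.88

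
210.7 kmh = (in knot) 113.8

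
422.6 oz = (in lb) 26.41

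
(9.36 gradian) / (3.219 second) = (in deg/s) 2.617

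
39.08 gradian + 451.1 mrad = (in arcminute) 3661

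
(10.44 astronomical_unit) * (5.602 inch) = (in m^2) 2.222e+11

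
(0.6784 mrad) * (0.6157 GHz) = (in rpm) 3.989e+06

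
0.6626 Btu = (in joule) 699.1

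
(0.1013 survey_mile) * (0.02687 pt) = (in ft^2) 0.01663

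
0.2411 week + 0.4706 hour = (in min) 2459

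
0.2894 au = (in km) 4.329e+07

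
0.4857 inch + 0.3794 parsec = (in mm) 1.171e+19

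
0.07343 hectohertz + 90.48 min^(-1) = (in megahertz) 8.851e-06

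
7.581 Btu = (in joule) 7998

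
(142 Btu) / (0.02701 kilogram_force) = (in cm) 5.656e+07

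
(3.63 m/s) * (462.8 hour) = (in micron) 6.048e+12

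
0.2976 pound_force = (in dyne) 1.324e+05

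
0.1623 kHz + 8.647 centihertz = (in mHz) 1.624e+05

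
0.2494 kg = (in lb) 0.5498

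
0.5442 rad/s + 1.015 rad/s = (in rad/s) 1.559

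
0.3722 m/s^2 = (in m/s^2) 0.3722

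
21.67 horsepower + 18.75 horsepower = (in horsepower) 40.42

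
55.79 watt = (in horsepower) 0.07482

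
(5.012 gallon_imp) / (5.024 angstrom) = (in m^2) 4.535e+07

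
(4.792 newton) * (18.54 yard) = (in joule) 81.24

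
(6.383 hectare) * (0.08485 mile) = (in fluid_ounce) 2.947e+11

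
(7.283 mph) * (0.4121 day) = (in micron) 1.159e+11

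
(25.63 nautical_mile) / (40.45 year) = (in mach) 1.093e-07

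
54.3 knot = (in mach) 0.08204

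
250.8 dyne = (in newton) 0.002508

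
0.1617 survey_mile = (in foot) 853.8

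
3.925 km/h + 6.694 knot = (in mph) 10.14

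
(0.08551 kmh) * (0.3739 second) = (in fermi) 8.881e+12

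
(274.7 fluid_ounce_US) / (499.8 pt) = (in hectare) 4.607e-06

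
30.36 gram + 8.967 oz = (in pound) 0.6274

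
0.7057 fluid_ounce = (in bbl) 0.0001313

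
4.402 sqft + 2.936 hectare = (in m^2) 2.936e+04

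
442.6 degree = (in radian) 7.725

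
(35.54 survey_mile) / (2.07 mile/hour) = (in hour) 17.17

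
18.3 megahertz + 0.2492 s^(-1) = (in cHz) 1.83e+09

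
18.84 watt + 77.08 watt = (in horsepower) 0.1286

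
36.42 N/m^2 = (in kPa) 0.03642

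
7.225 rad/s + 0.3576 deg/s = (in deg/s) 414.3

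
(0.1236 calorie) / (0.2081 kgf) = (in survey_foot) 0.8314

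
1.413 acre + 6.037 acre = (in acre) 7.45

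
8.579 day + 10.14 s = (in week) 1.226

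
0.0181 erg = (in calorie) 4.326e-10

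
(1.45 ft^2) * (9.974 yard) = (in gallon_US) 324.6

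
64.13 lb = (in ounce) 1026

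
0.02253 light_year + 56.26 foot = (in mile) 1.324e+11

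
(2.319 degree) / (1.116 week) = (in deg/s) 3.436e-06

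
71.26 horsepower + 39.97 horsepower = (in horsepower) 111.2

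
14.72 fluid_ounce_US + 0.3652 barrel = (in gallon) 15.45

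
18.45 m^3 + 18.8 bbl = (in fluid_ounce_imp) 7.545e+05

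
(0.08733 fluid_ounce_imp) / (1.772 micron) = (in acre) 0.000346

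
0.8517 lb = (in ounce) 13.63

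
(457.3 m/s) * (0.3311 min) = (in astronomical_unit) 6.073e-08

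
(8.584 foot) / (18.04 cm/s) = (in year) 4.599e-07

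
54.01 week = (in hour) 9074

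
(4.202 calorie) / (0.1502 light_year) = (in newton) 1.237e-14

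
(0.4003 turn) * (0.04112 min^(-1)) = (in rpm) 0.01646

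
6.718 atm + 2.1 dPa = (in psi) 98.73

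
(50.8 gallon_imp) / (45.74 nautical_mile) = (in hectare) 2.726e-10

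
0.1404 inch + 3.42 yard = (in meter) 3.131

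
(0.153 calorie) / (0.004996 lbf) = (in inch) 1134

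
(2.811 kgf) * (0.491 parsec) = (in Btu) 3.959e+14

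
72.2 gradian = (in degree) 64.98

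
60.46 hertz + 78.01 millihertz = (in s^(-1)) 60.54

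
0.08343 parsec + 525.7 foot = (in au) 1.721e+04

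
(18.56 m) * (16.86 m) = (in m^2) 312.9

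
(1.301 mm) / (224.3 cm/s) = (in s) 0.00058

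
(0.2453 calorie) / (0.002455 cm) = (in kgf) 4263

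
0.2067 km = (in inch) 8138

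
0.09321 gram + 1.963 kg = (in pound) 4.328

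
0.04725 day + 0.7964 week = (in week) 0.8032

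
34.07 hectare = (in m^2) 3.407e+05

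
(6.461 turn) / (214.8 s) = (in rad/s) 0.189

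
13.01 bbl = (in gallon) 546.4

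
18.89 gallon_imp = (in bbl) 0.5401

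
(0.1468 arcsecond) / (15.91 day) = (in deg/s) 2.966e-11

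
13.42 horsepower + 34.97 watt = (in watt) 1.004e+04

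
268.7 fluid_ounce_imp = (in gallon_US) 2.017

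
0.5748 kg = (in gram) 574.8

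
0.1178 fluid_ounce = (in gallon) 0.0009203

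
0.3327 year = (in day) 121.4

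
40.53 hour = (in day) 1.689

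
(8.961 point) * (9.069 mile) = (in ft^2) 496.6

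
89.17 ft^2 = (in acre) 0.002047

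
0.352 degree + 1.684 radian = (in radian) 1.69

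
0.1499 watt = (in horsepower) 0.000201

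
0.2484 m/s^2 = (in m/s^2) 0.2484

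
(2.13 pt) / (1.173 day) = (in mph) 1.659e-08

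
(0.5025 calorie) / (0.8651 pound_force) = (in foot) 1.793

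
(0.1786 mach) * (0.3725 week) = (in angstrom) 1.37e+17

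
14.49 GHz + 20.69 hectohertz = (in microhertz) 1.449e+16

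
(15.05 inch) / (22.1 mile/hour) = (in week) 6.398e-08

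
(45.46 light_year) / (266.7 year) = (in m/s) 5.114e+07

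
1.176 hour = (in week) 0.007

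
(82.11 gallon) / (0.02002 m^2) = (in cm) 1553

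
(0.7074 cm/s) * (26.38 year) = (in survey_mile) 3657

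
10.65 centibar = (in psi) 1.545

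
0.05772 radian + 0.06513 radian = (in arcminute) 422.3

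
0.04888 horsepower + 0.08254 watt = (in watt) 36.53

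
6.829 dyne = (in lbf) 1.535e-05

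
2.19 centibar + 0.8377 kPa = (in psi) 0.4391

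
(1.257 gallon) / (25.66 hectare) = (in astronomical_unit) 1.24e-19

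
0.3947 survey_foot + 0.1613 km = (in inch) 6355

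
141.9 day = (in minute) 2.043e+05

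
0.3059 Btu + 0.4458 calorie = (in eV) 2.026e+21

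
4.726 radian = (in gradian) 300.9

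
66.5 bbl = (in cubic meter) 10.57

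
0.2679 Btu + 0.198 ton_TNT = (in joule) 8.284e+08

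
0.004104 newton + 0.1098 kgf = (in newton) 1.081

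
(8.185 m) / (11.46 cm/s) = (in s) 71.42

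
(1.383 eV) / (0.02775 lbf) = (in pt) 5.088e-15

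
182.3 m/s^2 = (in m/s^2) 182.3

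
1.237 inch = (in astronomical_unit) 2.1e-13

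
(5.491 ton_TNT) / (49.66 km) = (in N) 4.626e+05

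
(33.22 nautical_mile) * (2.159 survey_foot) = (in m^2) 4.049e+04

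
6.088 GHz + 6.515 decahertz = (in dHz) 6.088e+10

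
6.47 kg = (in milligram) 6.47e+06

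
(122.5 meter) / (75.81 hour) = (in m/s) 0.0004489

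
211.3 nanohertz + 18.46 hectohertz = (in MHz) 0.001846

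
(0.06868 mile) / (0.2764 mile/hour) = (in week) 0.001479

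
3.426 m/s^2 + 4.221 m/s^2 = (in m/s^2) 7.647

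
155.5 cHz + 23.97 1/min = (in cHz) 195.4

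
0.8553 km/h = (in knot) 0.4618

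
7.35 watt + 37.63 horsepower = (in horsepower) 37.64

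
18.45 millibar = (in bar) 0.01845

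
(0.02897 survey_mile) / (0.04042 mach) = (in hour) 0.000941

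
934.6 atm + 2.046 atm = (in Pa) 9.491e+07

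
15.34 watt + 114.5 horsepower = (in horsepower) 114.5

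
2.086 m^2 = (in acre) 0.0005155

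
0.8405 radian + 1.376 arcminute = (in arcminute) 2891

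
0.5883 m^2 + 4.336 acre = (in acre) 4.336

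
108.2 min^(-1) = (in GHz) 1.803e-09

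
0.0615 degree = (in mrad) 1.073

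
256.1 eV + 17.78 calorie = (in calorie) 17.78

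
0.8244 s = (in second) 0.8244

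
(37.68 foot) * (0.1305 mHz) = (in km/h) 0.005396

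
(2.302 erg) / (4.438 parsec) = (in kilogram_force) 1.714e-25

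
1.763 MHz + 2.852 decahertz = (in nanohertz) 1.763e+15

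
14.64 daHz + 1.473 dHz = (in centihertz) 1.465e+04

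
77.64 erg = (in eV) 4.846e+13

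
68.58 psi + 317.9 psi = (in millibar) 2.665e+04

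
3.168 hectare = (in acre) 7.828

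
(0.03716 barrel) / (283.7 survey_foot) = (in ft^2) 0.0007354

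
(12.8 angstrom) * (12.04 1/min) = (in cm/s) 2.569e-08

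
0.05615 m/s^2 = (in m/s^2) 0.05615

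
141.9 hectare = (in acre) 350.6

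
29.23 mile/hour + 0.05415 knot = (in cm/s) 1309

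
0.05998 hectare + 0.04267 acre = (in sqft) 8315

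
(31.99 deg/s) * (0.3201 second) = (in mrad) 178.7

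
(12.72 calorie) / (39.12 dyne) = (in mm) 1.36e+08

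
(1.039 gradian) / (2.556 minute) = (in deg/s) 0.006097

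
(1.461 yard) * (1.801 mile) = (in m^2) 3872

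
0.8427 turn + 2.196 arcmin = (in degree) 303.4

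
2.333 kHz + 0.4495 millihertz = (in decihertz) 2.333e+04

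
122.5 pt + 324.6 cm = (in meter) 3.289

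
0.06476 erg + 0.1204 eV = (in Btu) 6.138e-12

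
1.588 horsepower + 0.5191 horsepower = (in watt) 1571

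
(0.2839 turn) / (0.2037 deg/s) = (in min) 8.362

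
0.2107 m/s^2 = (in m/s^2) 0.2107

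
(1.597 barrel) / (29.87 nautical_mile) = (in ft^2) 4.94e-05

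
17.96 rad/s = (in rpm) 171.5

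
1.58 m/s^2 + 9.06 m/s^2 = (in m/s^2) 10.64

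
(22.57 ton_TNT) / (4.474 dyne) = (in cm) 2.111e+17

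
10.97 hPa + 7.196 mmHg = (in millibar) 20.56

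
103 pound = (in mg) 4.672e+07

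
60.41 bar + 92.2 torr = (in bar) 60.53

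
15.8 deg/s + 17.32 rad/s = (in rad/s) 17.6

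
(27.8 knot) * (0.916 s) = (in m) 13.1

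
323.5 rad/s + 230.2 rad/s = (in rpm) 5287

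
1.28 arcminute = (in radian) 0.0003723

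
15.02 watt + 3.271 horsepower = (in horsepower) 3.291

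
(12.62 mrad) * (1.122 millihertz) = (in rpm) 0.0001352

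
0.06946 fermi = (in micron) 6.946e-11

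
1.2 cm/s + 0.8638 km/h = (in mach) 0.0007399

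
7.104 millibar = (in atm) 0.007011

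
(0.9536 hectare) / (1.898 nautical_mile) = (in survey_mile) 0.001686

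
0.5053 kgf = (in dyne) 4.955e+05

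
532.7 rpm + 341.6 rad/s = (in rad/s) 397.4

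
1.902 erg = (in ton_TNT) 4.546e-17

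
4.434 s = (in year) 1.406e-07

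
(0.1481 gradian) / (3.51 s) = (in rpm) 0.006329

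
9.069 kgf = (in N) 88.94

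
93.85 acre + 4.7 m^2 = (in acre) 93.85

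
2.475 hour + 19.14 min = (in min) 167.6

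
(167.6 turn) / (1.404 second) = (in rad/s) 750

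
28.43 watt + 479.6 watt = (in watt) 508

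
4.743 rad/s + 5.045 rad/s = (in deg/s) 560.8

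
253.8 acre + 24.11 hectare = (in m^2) 1.268e+06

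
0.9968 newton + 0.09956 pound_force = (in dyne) 1.44e+05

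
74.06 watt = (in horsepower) 0.09932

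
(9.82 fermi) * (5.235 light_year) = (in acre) 0.1202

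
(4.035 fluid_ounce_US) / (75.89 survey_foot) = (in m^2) 5.159e-06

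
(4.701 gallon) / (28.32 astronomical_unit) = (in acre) 1.038e-18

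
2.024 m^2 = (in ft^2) 21.79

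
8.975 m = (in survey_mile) 0.005577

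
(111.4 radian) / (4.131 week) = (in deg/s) 0.002555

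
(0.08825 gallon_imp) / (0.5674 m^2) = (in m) 0.0007071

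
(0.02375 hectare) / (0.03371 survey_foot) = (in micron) 2.311e+10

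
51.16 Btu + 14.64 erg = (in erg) 5.398e+11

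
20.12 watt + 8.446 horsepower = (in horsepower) 8.473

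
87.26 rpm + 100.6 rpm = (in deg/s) 1127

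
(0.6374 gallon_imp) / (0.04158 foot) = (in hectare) 2.286e-05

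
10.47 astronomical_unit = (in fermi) 1.566e+27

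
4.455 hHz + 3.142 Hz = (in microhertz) 4.486e+08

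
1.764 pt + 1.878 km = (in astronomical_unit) 1.255e-08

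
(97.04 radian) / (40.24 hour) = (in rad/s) 0.0006699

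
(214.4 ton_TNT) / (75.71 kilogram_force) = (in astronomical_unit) 0.008076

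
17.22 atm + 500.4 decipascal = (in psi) 253.1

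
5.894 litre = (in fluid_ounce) 199.3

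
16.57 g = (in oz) 0.5845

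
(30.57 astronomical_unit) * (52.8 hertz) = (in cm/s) 2.415e+16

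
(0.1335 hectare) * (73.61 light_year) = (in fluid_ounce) 3.144e+25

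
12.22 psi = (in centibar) 84.25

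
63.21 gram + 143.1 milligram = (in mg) 6.335e+04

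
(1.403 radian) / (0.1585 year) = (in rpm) 2.68e-06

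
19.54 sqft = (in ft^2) 19.54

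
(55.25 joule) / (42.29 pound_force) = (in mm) 293.7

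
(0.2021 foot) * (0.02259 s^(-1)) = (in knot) 0.002705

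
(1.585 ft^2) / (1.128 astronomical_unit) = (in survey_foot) 2.863e-12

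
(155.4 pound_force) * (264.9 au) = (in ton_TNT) 6.547e+06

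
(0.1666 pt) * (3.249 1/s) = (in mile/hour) 0.0004271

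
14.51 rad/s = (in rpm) 138.6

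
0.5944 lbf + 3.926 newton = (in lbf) 1.477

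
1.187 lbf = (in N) 5.28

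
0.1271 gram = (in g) 0.1271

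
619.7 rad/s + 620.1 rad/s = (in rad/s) 1240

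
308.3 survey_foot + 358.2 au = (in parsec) 0.001737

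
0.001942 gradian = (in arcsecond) 6.292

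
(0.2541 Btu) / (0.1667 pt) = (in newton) 4.559e+06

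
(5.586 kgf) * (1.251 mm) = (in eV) 4.277e+17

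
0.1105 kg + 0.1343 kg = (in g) 244.8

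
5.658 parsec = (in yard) 1.909e+17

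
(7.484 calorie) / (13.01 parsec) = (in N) 7.8e-17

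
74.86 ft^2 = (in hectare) 0.0006955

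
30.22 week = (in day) 211.5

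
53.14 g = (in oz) 1.874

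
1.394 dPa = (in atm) 1.376e-06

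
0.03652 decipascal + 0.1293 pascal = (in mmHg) 0.0009972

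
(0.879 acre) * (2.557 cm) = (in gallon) 2.403e+04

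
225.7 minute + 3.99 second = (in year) 0.0004295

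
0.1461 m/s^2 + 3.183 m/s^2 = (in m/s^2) 3.329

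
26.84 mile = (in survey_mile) 26.84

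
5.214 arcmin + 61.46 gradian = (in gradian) 61.56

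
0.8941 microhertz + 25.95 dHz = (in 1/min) 155.7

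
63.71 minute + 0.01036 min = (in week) 0.006321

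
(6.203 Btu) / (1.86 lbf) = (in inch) 3.114e+04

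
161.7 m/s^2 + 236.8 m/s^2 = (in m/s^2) 398.5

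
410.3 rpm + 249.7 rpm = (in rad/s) 69.12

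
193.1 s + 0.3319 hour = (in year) 4.401e-05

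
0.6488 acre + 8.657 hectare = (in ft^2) 9.601e+05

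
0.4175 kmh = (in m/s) 0.116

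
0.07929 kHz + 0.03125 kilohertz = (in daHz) 11.05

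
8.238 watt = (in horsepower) 0.01105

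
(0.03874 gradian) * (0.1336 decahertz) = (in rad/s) 0.000813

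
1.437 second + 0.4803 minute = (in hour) 0.008404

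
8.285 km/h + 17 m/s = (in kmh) 69.48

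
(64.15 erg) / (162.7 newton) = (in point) 0.0001118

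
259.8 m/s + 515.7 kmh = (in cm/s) 4.031e+04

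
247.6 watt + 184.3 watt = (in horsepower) 0.5792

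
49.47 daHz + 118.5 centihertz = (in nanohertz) 4.959e+11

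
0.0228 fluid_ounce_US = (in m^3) 6.743e-07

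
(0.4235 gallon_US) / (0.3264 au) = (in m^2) 3.283e-14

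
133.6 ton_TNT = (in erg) 5.59e+18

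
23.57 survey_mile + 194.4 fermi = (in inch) 1.493e+06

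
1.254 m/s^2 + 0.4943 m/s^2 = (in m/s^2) 1.748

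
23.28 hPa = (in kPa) 2.328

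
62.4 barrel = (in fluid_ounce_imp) 3.492e+05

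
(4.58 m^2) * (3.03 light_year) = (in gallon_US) 3.468e+19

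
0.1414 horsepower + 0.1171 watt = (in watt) 105.6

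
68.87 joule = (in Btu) 0.06528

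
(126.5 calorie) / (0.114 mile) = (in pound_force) 0.6485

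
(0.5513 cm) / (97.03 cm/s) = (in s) 0.005682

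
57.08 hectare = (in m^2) 5.708e+05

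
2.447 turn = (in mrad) 1.537e+04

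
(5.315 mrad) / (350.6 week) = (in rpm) 2.394e-10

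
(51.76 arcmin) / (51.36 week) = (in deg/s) 2.777e-08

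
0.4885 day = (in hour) 11.72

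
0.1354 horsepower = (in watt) 101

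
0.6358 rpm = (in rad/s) 0.06658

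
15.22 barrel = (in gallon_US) 639.2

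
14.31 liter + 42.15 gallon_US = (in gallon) 45.93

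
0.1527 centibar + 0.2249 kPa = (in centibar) 0.3776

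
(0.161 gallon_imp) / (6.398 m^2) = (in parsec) 3.707e-21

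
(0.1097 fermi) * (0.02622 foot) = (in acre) 2.166e-22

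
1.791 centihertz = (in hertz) 0.01791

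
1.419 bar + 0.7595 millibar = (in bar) 1.42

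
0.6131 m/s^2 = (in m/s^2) 0.6131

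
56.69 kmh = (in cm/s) 1575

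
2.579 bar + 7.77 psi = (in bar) 3.115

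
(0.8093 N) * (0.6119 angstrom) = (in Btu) 4.694e-14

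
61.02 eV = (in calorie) 2.337e-18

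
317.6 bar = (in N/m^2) 3.176e+07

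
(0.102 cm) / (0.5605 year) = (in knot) 1.122e-10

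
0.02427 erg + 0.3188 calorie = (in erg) 1.334e+07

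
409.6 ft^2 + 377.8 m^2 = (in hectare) 0.04159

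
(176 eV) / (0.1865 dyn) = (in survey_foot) 4.961e-11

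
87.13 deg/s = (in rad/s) 1.521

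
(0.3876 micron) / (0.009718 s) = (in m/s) 3.988e-05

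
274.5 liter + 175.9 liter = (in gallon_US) 119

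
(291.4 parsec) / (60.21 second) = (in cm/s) 1.493e+19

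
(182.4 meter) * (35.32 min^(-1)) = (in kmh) 386.5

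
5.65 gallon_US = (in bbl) 0.1345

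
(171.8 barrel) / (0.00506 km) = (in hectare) 0.0005398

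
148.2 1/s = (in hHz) 1.482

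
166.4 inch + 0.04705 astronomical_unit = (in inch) 2.771e+11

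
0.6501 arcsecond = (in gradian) 0.0002006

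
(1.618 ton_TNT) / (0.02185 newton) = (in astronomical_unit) 2.071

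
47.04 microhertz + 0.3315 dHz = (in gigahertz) 3.32e-11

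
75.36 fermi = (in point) 2.136e-10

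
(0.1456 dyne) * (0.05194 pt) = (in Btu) 2.529e-14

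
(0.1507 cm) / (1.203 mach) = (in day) 4.258e-11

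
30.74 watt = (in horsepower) 0.04122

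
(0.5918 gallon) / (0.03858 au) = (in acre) 9.591e-17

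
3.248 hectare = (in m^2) 3.248e+04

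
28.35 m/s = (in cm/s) 2835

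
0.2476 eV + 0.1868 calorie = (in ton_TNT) 1.868e-10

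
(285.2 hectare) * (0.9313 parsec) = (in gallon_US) 2.165e+25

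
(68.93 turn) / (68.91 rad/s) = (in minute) 0.1048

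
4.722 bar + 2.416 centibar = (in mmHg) 3560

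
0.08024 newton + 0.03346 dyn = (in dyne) 8024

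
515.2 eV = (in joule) 8.254e-17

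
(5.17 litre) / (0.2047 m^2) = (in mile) 1.569e-05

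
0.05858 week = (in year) 0.001123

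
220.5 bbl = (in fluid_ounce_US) 1.185e+06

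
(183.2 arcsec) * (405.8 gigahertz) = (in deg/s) 2.065e+10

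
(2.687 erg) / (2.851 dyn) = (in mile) 5.856e-06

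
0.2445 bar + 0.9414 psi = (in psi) 4.488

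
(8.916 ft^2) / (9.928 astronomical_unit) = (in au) 3.728e-24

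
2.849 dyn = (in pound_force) 6.405e-06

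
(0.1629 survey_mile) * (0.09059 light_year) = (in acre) 5.552e+13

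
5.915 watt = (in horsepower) 0.007932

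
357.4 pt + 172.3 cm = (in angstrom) 1.849e+10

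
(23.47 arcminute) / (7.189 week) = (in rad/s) 1.57e-09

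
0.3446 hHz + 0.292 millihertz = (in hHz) 0.3446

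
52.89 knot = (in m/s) 27.21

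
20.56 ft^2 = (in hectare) 0.000191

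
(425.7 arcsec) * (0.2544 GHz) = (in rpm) 5.014e+06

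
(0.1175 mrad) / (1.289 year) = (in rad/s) 2.891e-12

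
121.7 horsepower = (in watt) 9.075e+04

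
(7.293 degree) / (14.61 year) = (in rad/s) 2.763e-10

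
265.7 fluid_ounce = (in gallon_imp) 1.728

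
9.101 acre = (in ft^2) 3.964e+05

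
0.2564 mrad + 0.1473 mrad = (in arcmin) 1.388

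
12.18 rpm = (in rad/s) 1.275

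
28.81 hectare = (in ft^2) 3.101e+06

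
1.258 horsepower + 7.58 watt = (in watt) 945.7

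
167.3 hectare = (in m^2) 1.673e+06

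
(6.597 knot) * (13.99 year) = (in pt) 4.244e+12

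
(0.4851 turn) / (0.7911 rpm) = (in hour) 0.01022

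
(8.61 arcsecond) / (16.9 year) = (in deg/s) 4.488e-12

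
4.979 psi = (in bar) 0.3433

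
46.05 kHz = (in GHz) 4.605e-05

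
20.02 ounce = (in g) 567.6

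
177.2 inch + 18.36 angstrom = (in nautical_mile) 0.00243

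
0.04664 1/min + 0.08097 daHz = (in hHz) 0.008105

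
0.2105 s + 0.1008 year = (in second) 3.179e+06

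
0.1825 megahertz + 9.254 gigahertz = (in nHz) 9.254e+18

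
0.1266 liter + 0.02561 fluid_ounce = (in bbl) 0.0008011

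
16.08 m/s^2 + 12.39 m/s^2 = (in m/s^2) 28.47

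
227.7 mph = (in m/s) 101.8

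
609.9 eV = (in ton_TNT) 2.335e-26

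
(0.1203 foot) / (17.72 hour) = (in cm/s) 5.748e-05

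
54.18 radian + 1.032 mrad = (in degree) 3104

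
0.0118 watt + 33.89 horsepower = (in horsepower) 33.89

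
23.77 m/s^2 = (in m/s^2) 23.77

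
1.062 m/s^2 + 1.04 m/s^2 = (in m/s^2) 2.102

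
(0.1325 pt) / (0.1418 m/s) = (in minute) 5.494e-06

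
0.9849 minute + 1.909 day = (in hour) 45.83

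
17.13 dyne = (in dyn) 17.13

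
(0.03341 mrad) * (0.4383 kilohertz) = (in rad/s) 0.01464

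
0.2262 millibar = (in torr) 0.1697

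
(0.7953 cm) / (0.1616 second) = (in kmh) 0.1772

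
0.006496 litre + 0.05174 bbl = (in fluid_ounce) 278.4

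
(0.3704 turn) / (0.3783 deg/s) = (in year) 1.118e-05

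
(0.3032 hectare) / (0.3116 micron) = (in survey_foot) 3.192e+10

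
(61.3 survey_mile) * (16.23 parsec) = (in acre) 1.221e+19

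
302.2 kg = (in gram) 3.022e+05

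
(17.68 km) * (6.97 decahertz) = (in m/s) 1.232e+06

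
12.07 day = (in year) 0.03307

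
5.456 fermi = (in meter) 5.456e-15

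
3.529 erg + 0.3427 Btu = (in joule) 361.6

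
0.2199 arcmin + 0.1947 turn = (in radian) 1.223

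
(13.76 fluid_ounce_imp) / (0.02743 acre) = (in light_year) 3.723e-22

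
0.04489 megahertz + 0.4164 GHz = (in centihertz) 4.164e+10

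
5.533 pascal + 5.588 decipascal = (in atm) 6.012e-05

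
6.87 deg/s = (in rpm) 1.145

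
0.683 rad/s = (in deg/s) 39.13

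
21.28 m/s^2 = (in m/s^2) 21.28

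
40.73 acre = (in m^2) 1.648e+05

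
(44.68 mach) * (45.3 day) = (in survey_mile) 3.7e+07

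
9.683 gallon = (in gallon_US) 9.683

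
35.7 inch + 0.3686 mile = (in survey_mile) 0.3692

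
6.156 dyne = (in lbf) 1.384e-05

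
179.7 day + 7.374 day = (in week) 26.72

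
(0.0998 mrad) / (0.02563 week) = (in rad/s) 6.438e-09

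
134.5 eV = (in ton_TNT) 5.15e-27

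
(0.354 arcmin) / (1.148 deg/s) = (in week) 8.498e-09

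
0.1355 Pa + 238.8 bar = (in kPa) 2.388e+04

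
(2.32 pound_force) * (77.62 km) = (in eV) 5e+24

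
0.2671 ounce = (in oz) 0.2671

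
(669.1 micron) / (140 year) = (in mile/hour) 3.39e-13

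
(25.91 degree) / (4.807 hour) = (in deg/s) 0.001497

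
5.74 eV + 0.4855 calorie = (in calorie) 0.4855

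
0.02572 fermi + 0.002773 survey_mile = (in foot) 14.64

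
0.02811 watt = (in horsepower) 3.77e-05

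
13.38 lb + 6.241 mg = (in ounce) 214.1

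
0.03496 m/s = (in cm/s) 3.496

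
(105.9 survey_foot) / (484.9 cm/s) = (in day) 7.705e-05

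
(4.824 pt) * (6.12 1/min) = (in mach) 5.098e-07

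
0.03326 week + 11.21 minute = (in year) 0.0006592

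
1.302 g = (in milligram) 1302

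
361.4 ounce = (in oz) 361.4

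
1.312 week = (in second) 7.935e+05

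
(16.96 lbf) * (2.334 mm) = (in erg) 1.761e+06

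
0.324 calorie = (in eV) 8.461e+18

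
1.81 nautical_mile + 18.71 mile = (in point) 9.486e+07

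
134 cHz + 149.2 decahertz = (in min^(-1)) 8.96e+04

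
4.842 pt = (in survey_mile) 1.061e-06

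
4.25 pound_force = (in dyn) 1.89e+06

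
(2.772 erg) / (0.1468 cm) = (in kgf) 1.926e-05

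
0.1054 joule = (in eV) 6.579e+17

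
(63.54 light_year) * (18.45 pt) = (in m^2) 3.913e+15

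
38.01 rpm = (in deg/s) 228.1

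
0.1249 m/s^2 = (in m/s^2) 0.1249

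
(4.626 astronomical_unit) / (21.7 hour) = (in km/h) 3.189e+07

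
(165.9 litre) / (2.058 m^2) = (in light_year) 8.521e-18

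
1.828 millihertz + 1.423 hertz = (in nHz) 1.425e+09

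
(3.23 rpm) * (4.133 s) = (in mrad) 1398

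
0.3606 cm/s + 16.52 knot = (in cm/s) 850.2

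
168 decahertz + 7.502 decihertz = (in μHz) 1.681e+09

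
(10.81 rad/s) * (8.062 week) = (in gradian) 3.356e+09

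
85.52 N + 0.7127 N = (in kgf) 8.793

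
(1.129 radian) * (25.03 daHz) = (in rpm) 2699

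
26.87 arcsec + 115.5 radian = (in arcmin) 3.971e+05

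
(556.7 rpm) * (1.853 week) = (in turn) 1.04e+07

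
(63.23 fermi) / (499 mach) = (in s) 3.721e-19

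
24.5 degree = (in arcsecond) 8.82e+04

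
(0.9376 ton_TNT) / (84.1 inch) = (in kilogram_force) 1.873e+08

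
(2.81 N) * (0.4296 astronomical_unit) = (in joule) 1.806e+11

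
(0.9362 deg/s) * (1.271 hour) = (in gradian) 4760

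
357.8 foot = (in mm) 1.091e+05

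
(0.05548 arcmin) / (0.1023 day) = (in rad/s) 1.826e-09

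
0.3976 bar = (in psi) 5.767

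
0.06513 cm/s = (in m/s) 0.0006513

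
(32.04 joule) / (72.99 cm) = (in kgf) 4.476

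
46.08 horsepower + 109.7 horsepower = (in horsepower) 155.8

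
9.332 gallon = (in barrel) 0.2222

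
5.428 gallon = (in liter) 20.55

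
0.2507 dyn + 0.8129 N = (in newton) 0.8129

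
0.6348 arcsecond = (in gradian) 0.0001959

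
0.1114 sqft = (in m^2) 0.01035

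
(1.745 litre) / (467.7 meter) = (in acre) 9.22e-10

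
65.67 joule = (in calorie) 15.7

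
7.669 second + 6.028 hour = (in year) 0.0006884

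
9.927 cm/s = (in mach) 0.0002915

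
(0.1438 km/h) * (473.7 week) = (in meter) 1.144e+07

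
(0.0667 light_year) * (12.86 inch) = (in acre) 5.093e+10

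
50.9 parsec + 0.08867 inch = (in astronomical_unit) 1.05e+07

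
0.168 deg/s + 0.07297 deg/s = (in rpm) 0.04016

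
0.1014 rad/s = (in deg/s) 5.81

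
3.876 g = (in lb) 0.008545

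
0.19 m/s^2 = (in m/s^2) 0.19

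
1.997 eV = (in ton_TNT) 7.647e-29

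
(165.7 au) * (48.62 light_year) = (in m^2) 1.14e+31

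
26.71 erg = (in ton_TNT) 6.384e-16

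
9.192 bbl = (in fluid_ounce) 4.942e+04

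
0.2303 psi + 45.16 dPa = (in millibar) 15.92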